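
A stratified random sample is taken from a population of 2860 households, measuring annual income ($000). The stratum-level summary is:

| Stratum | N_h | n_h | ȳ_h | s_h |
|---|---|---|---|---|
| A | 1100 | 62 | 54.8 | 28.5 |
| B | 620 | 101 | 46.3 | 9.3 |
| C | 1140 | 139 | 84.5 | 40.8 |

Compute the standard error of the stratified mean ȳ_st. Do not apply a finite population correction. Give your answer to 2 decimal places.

SE(ȳ_st) ≈ 1.97

V̂(ȳ_st) = Σ W_h² s_h²/n_h, with W_h = N_h/N and N = 2860:
  stratum A: (1100/2860)²·28.5²/62 = 1.93799
  stratum B: (620/2860)²·9.3²/101 = 0.0402435
  stratum C: (1140/2860)²·40.8²/139 = 1.90276
V̂(ȳ_st) = 3.88099
SE(ȳ_st) = √3.88099 = 1.97002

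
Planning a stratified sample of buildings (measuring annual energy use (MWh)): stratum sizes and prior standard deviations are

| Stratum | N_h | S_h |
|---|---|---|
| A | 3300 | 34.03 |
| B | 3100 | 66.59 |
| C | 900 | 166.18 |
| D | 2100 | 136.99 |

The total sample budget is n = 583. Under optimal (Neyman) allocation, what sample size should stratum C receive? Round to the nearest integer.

Neyman allocation: n_h = n · N_h S_h / Σ N_i S_i, with n = 583.
  stratum A: N_h·S_h = 3300·34.03 = 112299.00
  stratum B: N_h·S_h = 3100·66.59 = 206429.00
  stratum C: N_h·S_h = 900·166.18 = 149562.00
  stratum D: N_h·S_h = 2100·136.99 = 287679.00
Σ N_h S_h = 755969.00
n for stratum C = 583·149562.00/755969.00 = 115.342 → 115

115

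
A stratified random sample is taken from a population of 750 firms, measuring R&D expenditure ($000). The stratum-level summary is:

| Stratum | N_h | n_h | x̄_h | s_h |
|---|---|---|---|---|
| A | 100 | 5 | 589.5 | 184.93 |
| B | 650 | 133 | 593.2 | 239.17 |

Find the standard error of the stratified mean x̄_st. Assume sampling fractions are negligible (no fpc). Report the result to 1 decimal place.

V̂(x̄_st) = Σ W_h² s_h²/n_h, with W_h = N_h/N and N = 750:
  stratum A: (100/750)²·184.93²/5 = 121.597
  stratum B: (650/750)²·239.17²/133 = 323.047
V̂(x̄_st) = 444.644
SE(x̄_st) = √444.644 = 21.0866

SE(x̄_st) ≈ 21.1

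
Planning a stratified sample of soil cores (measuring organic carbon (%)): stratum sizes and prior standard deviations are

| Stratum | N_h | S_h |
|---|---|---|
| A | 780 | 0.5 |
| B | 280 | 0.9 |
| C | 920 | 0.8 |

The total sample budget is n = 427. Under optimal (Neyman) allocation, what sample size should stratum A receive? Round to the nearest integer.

121

Neyman allocation: n_h = n · N_h S_h / Σ N_i S_i, with n = 427.
  stratum A: N_h·S_h = 780·0.5 = 390.00
  stratum B: N_h·S_h = 280·0.9 = 252.00
  stratum C: N_h·S_h = 920·0.8 = 736.00
Σ N_h S_h = 1378.00
n for stratum A = 427·390.00/1378.00 = 120.849 → 121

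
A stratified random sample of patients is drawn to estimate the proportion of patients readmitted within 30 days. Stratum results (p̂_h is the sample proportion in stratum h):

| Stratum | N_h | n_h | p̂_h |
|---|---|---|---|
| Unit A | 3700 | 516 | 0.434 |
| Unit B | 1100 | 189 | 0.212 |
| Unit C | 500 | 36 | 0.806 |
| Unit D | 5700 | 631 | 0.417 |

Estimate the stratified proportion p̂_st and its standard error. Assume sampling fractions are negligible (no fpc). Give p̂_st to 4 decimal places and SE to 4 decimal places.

p̂_st ≈ 0.4199, SE ≈ 0.0133

N = 11000; stratum weights W_h = N_h/N.
p̂_st = Σ W_h p̂_h = (3700·0.434 + 1100·0.212 + 500·0.806 + 5700·0.417)/11000 = 0.41990
V̂(p̂_st) = Σ W_h² p̂_h(1−p̂_h)/(n_h−1):
  stratum Unit A: (3700/11000)²·0.434·0.566/515 = 5.39656e-05
  stratum Unit B: (1100/11000)²·0.212·0.788/188 = 8.88596e-06
  stratum Unit C: (500/11000)²·0.806·0.194/35 = 9.23046e-06
  stratum Unit D: (5700/11000)²·0.417·0.583/630 = 0.000103616
V̂(p̂_st) = 0.000175698; SE = √V̂ = 0.0132551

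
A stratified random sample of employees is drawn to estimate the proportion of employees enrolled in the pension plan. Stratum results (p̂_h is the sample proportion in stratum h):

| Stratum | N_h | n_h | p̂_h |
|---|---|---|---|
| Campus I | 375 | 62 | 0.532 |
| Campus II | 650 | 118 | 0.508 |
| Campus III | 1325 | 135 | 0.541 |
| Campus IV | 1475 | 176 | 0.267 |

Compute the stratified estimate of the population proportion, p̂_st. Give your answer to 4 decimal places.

N = 3825; stratum weights W_h = N_h/N.
p̂_st = Σ W_h p̂_h = (375·0.532 + 650·0.508 + 1325·0.541 + 1475·0.267)/3825 = 0.42885

p̂_st ≈ 0.4288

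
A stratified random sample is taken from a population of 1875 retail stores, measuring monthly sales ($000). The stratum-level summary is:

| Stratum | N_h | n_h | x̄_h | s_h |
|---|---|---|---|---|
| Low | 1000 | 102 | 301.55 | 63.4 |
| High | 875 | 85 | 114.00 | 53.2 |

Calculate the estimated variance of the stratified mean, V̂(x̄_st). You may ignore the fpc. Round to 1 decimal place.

V̂(x̄_st) ≈ 18.5

V̂(x̄_st) = Σ W_h² s_h²/n_h, with W_h = N_h/N and N = 1875:
  stratum Low: (1000/1875)²·63.4²/102 = 11.2092
  stratum High: (875/1875)²·53.2²/85 = 7.25133
V̂(x̄_st) = 18.4606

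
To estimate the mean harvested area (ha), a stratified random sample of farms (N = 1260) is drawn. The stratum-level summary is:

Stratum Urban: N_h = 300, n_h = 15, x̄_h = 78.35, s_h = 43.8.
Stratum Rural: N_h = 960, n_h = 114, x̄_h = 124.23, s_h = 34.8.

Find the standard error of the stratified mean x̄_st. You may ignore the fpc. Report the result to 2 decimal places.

V̂(x̄_st) = Σ W_h² s_h²/n_h, with W_h = N_h/N and N = 1260:
  stratum Urban: (300/1260)²·43.8²/15 = 7.25034
  stratum Rural: (960/1260)²·34.8²/114 = 6.16673
V̂(x̄_st) = 13.4171
SE(x̄_st) = √13.4171 = 3.66293

SE(x̄_st) ≈ 3.66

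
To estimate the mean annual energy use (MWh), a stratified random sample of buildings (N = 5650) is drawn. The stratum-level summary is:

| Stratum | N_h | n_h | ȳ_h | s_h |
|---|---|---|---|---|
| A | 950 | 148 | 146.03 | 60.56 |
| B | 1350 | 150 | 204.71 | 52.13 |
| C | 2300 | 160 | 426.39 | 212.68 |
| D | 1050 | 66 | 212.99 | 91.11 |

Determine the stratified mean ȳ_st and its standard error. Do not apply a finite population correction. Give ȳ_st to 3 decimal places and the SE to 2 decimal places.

ȳ_st = Σ W_h ȳ_h = (950·146.03 + 1350·204.71 + 2300·426.39 + 1050·212.99)/5650 = 286.62363
V̂(ȳ_st) = Σ W_h² s_h²/n_h, with W_h = N_h/N and N = 5650:
  stratum A: (950/5650)²·60.56²/148 = 0.700584
  stratum B: (1350/5650)²·52.13²/150 = 1.03432
  stratum C: (2300/5650)²·212.68²/160 = 46.8481
  stratum D: (1050/5650)²·91.11²/66 = 4.3438
V̂(ȳ_st) = 52.9268
SE(ȳ_st) = √52.9268 = 7.27508

ȳ_st ≈ 286.624, SE ≈ 7.28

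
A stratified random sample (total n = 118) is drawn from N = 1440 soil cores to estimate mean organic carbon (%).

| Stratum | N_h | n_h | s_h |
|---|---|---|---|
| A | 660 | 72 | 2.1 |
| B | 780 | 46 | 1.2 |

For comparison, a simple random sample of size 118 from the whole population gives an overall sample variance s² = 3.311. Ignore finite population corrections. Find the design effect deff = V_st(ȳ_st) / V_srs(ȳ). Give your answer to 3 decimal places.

deff ≈ 0.786

V̂(ȳ_st) = Σ W_h² s_h²/n_h, with W_h = N_h/N and N = 1440:
  stratum A: (660/1440)²·2.1²/72 = 0.0128668
  stratum B: (780/1440)²·1.2²/46 = 0.00918478
V_st = 0.0220515
V_srs = s²/n = 3.311/118 = 0.0280593
deff = V_st / V_srs = 0.0220515/0.0280593 = 0.7859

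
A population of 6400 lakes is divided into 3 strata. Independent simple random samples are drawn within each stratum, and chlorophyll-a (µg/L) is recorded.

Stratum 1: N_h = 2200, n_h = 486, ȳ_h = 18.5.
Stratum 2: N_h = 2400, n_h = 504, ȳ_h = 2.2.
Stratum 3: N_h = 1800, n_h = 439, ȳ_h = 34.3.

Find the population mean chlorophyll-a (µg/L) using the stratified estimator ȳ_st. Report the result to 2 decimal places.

N = Σ N_h = 6400. Stratum weights W_h = N_h/N.
ȳ_st = (2200·18.5 + 2400·2.2 + 1800·34.3) / 6400 = 16.8313

ȳ_st ≈ 16.83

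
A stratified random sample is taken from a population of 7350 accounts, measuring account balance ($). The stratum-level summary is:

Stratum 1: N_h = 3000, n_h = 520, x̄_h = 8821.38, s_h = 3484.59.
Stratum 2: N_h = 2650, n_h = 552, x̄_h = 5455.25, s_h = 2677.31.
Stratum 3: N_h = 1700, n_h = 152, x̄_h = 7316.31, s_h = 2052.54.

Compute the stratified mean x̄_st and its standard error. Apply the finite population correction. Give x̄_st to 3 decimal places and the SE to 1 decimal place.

x̄_st = Σ W_h x̄_h = (3000·8821.38 + 2650·5455.25 + 1700·7316.31)/7350 = 7259.62986
V̂(x̄_st) = Σ W_h² (1 − n_h/N_h) s_h²/n_h, with W_h = N_h/N and N = 7350:
  stratum 1: (3000/7350)²·(1 − 520/3000)·3484.59²/520 = 3215.87
  stratum 2: (2650/7350)²·(1 − 552/2650)·2677.31²/552 = 1336.4
  stratum 3: (1700/7350)²·(1 − 152/1700)·2052.54²/152 = 1350.16
V̂(x̄_st) = 5902.42
SE(x̄_st) = √5902.42 = 76.8272

x̄_st ≈ 7259.630, SE ≈ 76.8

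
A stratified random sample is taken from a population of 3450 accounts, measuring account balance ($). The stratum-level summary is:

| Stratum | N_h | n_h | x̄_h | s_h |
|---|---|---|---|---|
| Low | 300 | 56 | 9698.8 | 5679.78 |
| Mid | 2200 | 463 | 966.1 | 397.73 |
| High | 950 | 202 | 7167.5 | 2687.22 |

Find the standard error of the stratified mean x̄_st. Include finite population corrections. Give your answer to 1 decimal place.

SE(x̄_st) ≈ 76.1

V̂(x̄_st) = Σ W_h² (1 − n_h/N_h) s_h²/n_h, with W_h = N_h/N and N = 3450:
  stratum Low: (300/3450)²·(1 − 56/300)·5679.78²/56 = 3542.81
  stratum Mid: (2200/3450)²·(1 − 463/2200)·397.73²/463 = 109.693
  stratum High: (950/3450)²·(1 − 202/950)·2687.22²/202 = 2134.23
V̂(x̄_st) = 5786.74
SE(x̄_st) = √5786.74 = 76.0706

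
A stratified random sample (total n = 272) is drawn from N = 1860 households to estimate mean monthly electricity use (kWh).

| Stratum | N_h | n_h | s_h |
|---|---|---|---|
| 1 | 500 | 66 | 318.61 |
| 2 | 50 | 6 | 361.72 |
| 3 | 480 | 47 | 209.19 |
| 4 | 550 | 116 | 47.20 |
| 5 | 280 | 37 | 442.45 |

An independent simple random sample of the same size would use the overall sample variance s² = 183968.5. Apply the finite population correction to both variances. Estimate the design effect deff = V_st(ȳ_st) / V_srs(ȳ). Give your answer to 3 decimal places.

V̂(ȳ_st) = Σ W_h² (1 − n_h/N_h) s_h²/n_h, with W_h = N_h/N and N = 1860:
  stratum 1: (500/1860)²·(1 − 66/500)·318.61²/66 = 96.4737
  stratum 2: (50/1860)²·(1 − 6/50)·361.72²/6 = 13.8673
  stratum 3: (480/1860)²·(1 − 47/480)·209.19²/47 = 55.9355
  stratum 4: (550/1860)²·(1 − 116/550)·47.20²/116 = 1.32511
  stratum 5: (280/1860)²·(1 − 37/280)·442.45²/37 = 104.056
V_st = 271.657
V_srs = (1 − 272/1860)·183968.5/272 = 577.447
deff = V_st / V_srs = 271.657/577.447 = 0.4704

deff ≈ 0.470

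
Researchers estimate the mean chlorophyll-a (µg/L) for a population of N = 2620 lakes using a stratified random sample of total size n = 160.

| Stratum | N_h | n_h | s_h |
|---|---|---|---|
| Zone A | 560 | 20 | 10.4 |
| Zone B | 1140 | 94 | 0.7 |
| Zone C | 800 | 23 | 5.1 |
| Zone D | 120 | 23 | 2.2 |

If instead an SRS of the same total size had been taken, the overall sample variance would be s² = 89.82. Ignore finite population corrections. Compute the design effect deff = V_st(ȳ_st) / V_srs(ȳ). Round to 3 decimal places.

V̂(ȳ_st) = Σ W_h² s_h²/n_h, with W_h = N_h/N and N = 2620:
  stratum Zone A: (560/2620)²·10.4²/20 = 0.247064
  stratum Zone B: (1140/2620)²·0.7²/94 = 0.000986905
  stratum Zone C: (800/2620)²·5.1²/23 = 0.105436
  stratum Zone D: (120/2620)²·2.2²/23 = 0.000441446
V_st = 0.353929
V_srs = s²/n = 89.82/160 = 0.561375
deff = V_st / V_srs = 0.353929/0.561375 = 0.6305

deff ≈ 0.630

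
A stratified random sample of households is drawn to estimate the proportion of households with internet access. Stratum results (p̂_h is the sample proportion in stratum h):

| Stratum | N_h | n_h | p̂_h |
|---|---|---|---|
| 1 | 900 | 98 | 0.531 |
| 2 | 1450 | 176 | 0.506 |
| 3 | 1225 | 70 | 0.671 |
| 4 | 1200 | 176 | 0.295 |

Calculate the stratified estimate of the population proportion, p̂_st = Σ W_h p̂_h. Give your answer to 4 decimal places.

p̂_st ≈ 0.5000

N = 4775; stratum weights W_h = N_h/N.
p̂_st = Σ W_h p̂_h = (900·0.531 + 1450·0.506 + 1225·0.671 + 1200·0.295)/4775 = 0.50002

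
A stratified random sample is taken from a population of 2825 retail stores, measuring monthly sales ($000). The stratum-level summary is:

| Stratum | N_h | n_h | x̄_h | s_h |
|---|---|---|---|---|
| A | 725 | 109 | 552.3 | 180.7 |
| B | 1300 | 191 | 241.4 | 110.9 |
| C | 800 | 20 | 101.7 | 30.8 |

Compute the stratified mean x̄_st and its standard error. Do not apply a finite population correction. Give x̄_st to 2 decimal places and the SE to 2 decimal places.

x̄_st = Σ W_h x̄_h = (725·552.3 + 1300·241.4 + 800·101.7)/2825 = 281.62743
V̂(x̄_st) = Σ W_h² s_h²/n_h, with W_h = N_h/N and N = 2825:
  stratum A: (725/2825)²·180.7²/109 = 19.7301
  stratum B: (1300/2825)²·110.9²/191 = 13.6358
  stratum C: (800/2825)²·30.8²/20 = 3.80377
V̂(x̄_st) = 37.1696
SE(x̄_st) = √37.1696 = 6.09669

x̄_st ≈ 281.63, SE ≈ 6.10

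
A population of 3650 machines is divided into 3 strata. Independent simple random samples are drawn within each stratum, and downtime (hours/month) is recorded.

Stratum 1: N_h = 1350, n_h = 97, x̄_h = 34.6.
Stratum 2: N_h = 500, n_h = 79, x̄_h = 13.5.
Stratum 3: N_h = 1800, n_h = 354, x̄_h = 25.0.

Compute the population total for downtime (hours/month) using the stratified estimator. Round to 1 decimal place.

τ̂_st = Σ N_h x̄_h = 1350·34.6 + 500·13.5 + 1800·25.0 = 98460.0

τ̂_st ≈ 98460.0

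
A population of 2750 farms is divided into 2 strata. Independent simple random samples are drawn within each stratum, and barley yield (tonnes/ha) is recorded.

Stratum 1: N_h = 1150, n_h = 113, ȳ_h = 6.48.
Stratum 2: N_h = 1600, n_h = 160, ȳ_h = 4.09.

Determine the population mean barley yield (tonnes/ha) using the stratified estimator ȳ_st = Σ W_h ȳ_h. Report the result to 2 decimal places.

N = Σ N_h = 2750. Stratum weights W_h = N_h/N.
ȳ_st = (1150·6.48 + 1600·4.09) / 2750 = 5.0895

ȳ_st ≈ 5.09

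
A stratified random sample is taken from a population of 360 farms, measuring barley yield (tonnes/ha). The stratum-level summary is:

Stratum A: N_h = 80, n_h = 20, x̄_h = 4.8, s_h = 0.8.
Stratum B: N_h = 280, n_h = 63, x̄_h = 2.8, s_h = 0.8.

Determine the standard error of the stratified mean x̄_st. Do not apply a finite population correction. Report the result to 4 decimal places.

SE(x̄_st) ≈ 0.0879

V̂(x̄_st) = Σ W_h² s_h²/n_h, with W_h = N_h/N and N = 360:
  stratum A: (80/360)²·0.8²/20 = 0.00158025
  stratum B: (280/360)²·0.8²/63 = 0.0061454
V̂(x̄_st) = 0.00772565
SE(x̄_st) = √0.00772565 = 0.0878957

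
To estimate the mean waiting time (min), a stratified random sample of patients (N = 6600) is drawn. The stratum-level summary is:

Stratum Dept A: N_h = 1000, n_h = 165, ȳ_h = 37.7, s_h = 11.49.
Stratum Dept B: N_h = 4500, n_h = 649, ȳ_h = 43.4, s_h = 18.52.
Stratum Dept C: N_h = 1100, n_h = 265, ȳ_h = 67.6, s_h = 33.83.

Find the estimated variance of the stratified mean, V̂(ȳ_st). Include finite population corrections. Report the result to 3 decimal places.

V̂(ȳ_st) = Σ W_h² (1 − n_h/N_h) s_h²/n_h, with W_h = N_h/N and N = 6600:
  stratum Dept A: (1000/6600)²·(1 − 165/1000)·11.49²/165 = 0.0153375
  stratum Dept B: (4500/6600)²·(1 − 649/4500)·18.52²/649 = 0.21025
  stratum Dept C: (1100/6600)²·(1 − 265/1100)·33.83²/265 = 0.0910646
V̂(ȳ_st) = 0.316652

V̂(ȳ_st) ≈ 0.317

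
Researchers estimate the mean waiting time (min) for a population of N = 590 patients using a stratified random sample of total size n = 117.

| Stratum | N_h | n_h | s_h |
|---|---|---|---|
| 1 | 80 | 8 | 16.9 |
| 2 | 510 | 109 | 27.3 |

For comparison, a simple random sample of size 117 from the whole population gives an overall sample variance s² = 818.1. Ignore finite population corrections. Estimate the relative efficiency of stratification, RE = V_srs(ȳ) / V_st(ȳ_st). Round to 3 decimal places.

V̂(ȳ_st) = Σ W_h² s_h²/n_h, with W_h = N_h/N and N = 590:
  stratum 1: (80/590)²·16.9²/8 = 0.656386
  stratum 2: (510/590)²·27.3²/109 = 5.10899
V_st = 5.76538
V_srs = s²/n = 818.1/117 = 6.99231
Relative efficiency = V_srs / V_st = 6.99231/5.76538 = 1.2128

RE ≈ 1.213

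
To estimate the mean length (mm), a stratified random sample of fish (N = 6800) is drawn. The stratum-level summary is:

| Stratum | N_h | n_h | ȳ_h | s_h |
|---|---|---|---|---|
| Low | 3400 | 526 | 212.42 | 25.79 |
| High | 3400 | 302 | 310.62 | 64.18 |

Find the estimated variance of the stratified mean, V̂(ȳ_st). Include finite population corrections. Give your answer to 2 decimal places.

V̂(ȳ_st) ≈ 3.37

V̂(ȳ_st) = Σ W_h² (1 − n_h/N_h) s_h²/n_h, with W_h = N_h/N and N = 6800:
  stratum Low: (3400/6800)²·(1 − 526/3400)·25.79²/526 = 0.267217
  stratum High: (3400/6800)²·(1 − 302/3400)·64.18²/302 = 3.10696
V̂(ȳ_st) = 3.37417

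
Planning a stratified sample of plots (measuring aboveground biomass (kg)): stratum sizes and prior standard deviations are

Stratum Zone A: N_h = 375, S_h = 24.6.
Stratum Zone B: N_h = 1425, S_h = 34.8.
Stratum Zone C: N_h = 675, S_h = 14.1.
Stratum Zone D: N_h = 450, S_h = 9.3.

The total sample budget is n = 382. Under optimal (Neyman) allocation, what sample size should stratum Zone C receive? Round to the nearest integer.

Neyman allocation: n_h = n · N_h S_h / Σ N_i S_i, with n = 382.
  stratum Zone A: N_h·S_h = 375·24.6 = 9225.00
  stratum Zone B: N_h·S_h = 1425·34.8 = 49590.00
  stratum Zone C: N_h·S_h = 675·14.1 = 9517.50
  stratum Zone D: N_h·S_h = 450·9.3 = 4185.00
Σ N_h S_h = 72517.50
n for stratum Zone C = 382·9517.50/72517.50 = 50.135 → 50

50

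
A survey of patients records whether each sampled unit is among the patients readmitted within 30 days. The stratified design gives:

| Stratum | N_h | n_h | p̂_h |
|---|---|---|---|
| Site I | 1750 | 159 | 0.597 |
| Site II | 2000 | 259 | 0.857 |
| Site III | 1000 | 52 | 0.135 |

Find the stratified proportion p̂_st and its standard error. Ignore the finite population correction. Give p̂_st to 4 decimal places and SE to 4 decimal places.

p̂_st ≈ 0.6092, SE ≈ 0.0198

N = 4750; stratum weights W_h = N_h/N.
p̂_st = Σ W_h p̂_h = (1750·0.597 + 2000·0.857 + 1000·0.135)/4750 = 0.60921
V̂(p̂_st) = Σ W_h² p̂_h(1−p̂_h)/(n_h−1):
  stratum Site I: (1750/4750)²·0.597·0.403/158 = 0.000206686
  stratum Site II: (2000/4750)²·0.857·0.143/258 = 8.42112e-05
  stratum Site III: (1000/4750)²·0.135·0.865/51 = 0.000101483
V̂(p̂_st) = 0.00039238; SE = √V̂ = 0.0198086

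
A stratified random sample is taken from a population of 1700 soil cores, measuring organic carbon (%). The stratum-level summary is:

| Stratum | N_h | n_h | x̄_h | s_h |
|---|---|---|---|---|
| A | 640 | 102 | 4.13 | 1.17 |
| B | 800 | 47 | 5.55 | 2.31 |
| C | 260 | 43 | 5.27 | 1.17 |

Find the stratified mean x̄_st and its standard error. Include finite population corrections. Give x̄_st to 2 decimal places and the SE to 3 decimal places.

x̄_st ≈ 4.97, SE ≈ 0.161

x̄_st = Σ W_h x̄_h = (640·4.13 + 800·5.55 + 260·5.27)/1700 = 4.97259
V̂(x̄_st) = Σ W_h² (1 − n_h/N_h) s_h²/n_h, with W_h = N_h/N and N = 1700:
  stratum A: (640/1700)²·(1 − 102/640)·1.17²/102 = 0.00159895
  stratum B: (800/1700)²·(1 − 47/800)·2.31²/47 = 0.0236654
  stratum C: (260/1700)²·(1 − 43/260)·1.17²/43 = 0.000621496
V̂(x̄_st) = 0.0258858
SE(x̄_st) = √0.0258858 = 0.160891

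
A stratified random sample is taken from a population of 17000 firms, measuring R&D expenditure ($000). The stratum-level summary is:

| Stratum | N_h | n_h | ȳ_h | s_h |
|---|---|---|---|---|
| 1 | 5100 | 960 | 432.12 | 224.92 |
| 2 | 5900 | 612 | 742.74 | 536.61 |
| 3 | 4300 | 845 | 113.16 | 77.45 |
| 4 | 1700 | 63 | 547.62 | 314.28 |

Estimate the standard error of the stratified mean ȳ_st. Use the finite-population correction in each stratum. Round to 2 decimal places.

V̂(ȳ_st) = Σ W_h² (1 − n_h/N_h) s_h²/n_h, with W_h = N_h/N and N = 17000:
  stratum 1: (5100/17000)²·(1 − 960/5100)·224.92²/960 = 3.84997
  stratum 2: (5900/17000)²·(1 − 612/5900)·536.61²/612 = 50.7939
  stratum 3: (4300/17000)²·(1 − 845/4300)·77.45²/845 = 0.364926
  stratum 4: (1700/17000)²·(1 − 63/1700)·314.28²/63 = 15.0971
V̂(ȳ_st) = 70.1059
SE(ȳ_st) = √70.1059 = 8.37293

SE(ȳ_st) ≈ 8.37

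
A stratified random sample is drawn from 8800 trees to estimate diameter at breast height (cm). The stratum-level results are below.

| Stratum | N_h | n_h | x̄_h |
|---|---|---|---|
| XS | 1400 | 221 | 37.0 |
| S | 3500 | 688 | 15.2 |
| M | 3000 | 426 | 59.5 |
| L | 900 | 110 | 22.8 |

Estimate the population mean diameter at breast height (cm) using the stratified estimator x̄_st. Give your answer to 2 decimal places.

x̄_st ≈ 34.55

N = Σ N_h = 8800. Stratum weights W_h = N_h/N.
x̄_st = (1400·37.0 + 3500·15.2 + 3000·59.5 + 900·22.8) / 8800 = 34.5477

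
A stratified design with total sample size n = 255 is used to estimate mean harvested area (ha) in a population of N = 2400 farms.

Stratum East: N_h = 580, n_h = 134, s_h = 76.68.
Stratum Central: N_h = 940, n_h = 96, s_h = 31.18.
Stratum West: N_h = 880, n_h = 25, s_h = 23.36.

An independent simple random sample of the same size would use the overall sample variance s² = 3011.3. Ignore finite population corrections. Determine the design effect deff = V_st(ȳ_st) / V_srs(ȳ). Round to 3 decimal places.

deff ≈ 0.597

V̂(ȳ_st) = Σ W_h² s_h²/n_h, with W_h = N_h/N and N = 2400:
  stratum East: (580/2400)²·76.68²/134 = 2.56267
  stratum Central: (940/2400)²·31.18²/96 = 1.55351
  stratum West: (880/2400)²·23.36²/25 = 2.9346
V_st = 7.05078
V_srs = s²/n = 3011.3/255 = 11.809
deff = V_st / V_srs = 7.05078/11.809 = 0.5971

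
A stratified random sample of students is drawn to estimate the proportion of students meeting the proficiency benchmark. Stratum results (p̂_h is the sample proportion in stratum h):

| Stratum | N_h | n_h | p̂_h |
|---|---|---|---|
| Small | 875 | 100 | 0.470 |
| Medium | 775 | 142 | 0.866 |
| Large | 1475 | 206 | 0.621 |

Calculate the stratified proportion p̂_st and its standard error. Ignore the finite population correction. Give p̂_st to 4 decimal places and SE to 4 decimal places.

p̂_st ≈ 0.6395, SE ≈ 0.0224

N = 3125; stratum weights W_h = N_h/N.
p̂_st = Σ W_h p̂_h = (875·0.470 + 775·0.866 + 1475·0.621)/3125 = 0.63948
V̂(p̂_st) = Σ W_h² p̂_h(1−p̂_h)/(n_h−1):
  stratum Small: (875/3125)²·0.470·0.530/99 = 0.000197267
  stratum Medium: (775/3125)²·0.866·0.134/141 = 5.06182e-05
  stratum Large: (1475/3125)²·0.621·0.379/205 = 0.000255777
V̂(p̂_st) = 0.000503662; SE = √V̂ = 0.0224424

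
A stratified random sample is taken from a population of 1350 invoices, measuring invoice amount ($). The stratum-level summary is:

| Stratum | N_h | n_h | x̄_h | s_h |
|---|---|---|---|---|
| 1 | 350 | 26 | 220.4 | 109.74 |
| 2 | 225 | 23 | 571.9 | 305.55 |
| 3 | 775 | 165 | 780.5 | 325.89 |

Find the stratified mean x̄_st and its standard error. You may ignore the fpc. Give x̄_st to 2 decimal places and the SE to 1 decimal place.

x̄_st = Σ W_h x̄_h = (350·220.4 + 225·571.9 + 775·780.5)/1350 = 600.52222
V̂(x̄_st) = Σ W_h² s_h²/n_h, with W_h = N_h/N and N = 1350:
  stratum 1: (350/1350)²·109.74²/26 = 31.1333
  stratum 2: (225/1350)²·305.55²/23 = 112.755
  stratum 3: (775/1350)²·325.89²/165 = 212.126
V̂(x̄_st) = 356.014
SE(x̄_st) = √356.014 = 18.8683

x̄_st ≈ 600.52, SE ≈ 18.9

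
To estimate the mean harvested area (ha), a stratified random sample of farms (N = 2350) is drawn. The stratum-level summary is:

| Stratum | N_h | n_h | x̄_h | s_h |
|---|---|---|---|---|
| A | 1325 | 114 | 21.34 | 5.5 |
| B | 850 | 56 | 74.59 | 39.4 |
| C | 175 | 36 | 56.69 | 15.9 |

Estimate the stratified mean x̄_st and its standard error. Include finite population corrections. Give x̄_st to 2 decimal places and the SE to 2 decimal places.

x̄_st ≈ 43.23, SE ≈ 1.87

x̄_st = Σ W_h x̄_h = (1325·21.34 + 850·74.59 + 175·56.69)/2350 = 43.23309
V̂(x̄_st) = Σ W_h² (1 − n_h/N_h) s_h²/n_h, with W_h = N_h/N and N = 2350:
  stratum A: (1325/2350)²·(1 − 114/1325)·5.5²/114 = 0.0770983
  stratum B: (850/2350)²·(1 − 56/850)·39.4²/56 = 3.38772
  stratum C: (175/2350)²·(1 − 36/175)·15.9²/36 = 0.0309321
V̂(x̄_st) = 3.49576
SE(x̄_st) = √3.49576 = 1.86969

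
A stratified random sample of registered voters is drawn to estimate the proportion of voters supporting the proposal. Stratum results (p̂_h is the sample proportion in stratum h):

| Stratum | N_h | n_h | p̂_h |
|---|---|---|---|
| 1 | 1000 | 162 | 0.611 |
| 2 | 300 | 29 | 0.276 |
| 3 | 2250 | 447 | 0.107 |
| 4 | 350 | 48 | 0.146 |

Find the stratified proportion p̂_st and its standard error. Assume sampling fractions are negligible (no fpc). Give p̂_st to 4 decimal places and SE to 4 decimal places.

N = 3900; stratum weights W_h = N_h/N.
p̂_st = Σ W_h p̂_h = (1000·0.611 + 300·0.276 + 2250·0.107 + 350·0.146)/3900 = 0.25273
V̂(p̂_st) = Σ W_h² p̂_h(1−p̂_h)/(n_h−1):
  stratum 1: (1000/3900)²·0.611·0.389/161 = 9.7059e-05
  stratum 2: (300/3900)²·0.276·0.724/28 = 4.22282e-05
  stratum 3: (2250/3900)²·0.107·0.893/446 = 7.13077e-05
  stratum 4: (350/3900)²·0.146·0.854/47 = 2.13658e-05
V̂(p̂_st) = 0.000231961; SE = √V̂ = 0.0152303

p̂_st ≈ 0.2527, SE ≈ 0.0152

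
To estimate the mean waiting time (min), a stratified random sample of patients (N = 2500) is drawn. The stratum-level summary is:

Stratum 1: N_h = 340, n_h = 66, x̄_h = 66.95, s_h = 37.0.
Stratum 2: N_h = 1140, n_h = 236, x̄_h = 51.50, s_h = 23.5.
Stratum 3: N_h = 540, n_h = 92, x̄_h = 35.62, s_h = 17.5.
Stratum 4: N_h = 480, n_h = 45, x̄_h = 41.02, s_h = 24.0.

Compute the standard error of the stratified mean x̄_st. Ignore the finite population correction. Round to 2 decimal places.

SE(x̄_st) ≈ 1.22

V̂(x̄_st) = Σ W_h² s_h²/n_h, with W_h = N_h/N and N = 2500:
  stratum 1: (340/2500)²·37.0²/66 = 0.383652
  stratum 2: (1140/2500)²·23.5²/236 = 0.486579
  stratum 3: (540/2500)²·17.5²/92 = 0.155309
  stratum 4: (480/2500)²·24.0²/45 = 0.471859
V̂(x̄_st) = 1.4974
SE(x̄_st) = √1.4974 = 1.22368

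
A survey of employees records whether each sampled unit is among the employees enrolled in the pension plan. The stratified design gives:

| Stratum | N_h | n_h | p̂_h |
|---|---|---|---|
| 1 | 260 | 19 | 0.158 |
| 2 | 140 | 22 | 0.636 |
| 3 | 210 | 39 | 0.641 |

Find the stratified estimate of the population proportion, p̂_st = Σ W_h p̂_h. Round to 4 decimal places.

N = 610; stratum weights W_h = N_h/N.
p̂_st = Σ W_h p̂_h = (260·0.158 + 140·0.636 + 210·0.641)/610 = 0.43398

p̂_st ≈ 0.4340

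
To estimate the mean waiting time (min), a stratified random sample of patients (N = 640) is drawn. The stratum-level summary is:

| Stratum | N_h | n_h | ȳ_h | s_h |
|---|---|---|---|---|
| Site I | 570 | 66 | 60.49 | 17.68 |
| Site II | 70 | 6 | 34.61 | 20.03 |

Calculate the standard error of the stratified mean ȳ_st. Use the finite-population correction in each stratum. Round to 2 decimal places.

V̂(ȳ_st) = Σ W_h² (1 − n_h/N_h) s_h²/n_h, with W_h = N_h/N and N = 640:
  stratum Site I: (570/640)²·(1 − 66/570)·17.68²/66 = 3.32174
  stratum Site II: (70/640)²·(1 − 6/70)·20.03²/6 = 0.731356
V̂(ȳ_st) = 4.0531
SE(ȳ_st) = √4.0531 = 2.01323

SE(ȳ_st) ≈ 2.01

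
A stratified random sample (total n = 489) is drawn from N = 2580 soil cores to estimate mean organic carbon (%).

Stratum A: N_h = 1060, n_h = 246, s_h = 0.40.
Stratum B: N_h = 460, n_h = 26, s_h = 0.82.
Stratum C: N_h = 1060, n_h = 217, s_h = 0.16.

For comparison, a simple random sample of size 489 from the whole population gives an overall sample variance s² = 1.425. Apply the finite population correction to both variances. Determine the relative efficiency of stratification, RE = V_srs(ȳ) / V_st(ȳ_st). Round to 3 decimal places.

V̂(ȳ_st) = Σ W_h² (1 − n_h/N_h) s_h²/n_h, with W_h = N_h/N and N = 2580:
  stratum A: (1060/2580)²·(1 − 246/1060)·0.40²/246 = 8.43093e-05
  stratum B: (460/2580)²·(1 − 26/460)·0.82²/26 = 0.000775644
  stratum C: (1060/2580)²·(1 − 217/1060)·0.16²/217 = 1.5837e-05
V_st = 0.000875791
V_srs = (1 − 489/2580)·1.425/489 = 0.00236178
Relative efficiency = V_srs / V_st = 0.00236178/0.000875791 = 2.6967

RE ≈ 2.697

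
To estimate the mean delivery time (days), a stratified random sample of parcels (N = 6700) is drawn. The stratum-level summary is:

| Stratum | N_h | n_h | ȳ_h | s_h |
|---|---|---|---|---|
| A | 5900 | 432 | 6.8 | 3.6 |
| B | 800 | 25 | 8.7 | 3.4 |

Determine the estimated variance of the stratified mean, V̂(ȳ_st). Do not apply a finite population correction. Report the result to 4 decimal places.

V̂(ȳ_st) ≈ 0.0299

V̂(ȳ_st) = Σ W_h² s_h²/n_h, with W_h = N_h/N and N = 6700:
  stratum A: (5900/6700)²·3.6²/432 = 0.0232635
  stratum B: (800/6700)²·3.4²/25 = 0.00659247
V̂(ȳ_st) = 0.029856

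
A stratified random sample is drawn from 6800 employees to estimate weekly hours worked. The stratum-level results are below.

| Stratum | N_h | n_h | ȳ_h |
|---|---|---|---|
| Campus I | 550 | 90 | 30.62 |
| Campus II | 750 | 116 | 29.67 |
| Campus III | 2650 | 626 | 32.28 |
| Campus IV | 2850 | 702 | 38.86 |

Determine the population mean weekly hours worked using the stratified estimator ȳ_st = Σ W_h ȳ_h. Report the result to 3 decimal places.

ȳ_st ≈ 34.616

N = Σ N_h = 6800. Stratum weights W_h = N_h/N.
ȳ_st = (550·30.62 + 750·29.67 + 2650·32.28 + 2850·38.86) / 6800 = 34.61566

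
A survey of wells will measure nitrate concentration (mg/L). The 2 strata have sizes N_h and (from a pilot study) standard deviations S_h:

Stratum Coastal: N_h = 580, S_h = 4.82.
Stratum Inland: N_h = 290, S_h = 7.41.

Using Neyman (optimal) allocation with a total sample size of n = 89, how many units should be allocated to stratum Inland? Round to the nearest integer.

Neyman allocation: n_h = n · N_h S_h / Σ N_i S_i, with n = 89.
  stratum Coastal: N_h·S_h = 580·4.82 = 2795.60
  stratum Inland: N_h·S_h = 290·7.41 = 2148.90
Σ N_h S_h = 4944.50
n for stratum Inland = 89·2148.90/4944.50 = 38.680 → 39

39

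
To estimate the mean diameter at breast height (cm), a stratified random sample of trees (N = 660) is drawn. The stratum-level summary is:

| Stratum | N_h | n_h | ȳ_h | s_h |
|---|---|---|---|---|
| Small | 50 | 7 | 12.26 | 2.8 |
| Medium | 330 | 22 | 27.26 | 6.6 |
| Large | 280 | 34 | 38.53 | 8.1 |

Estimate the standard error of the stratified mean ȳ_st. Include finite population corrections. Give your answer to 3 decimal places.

SE(ȳ_st) ≈ 0.879

V̂(ȳ_st) = Σ W_h² (1 − n_h/N_h) s_h²/n_h, with W_h = N_h/N and N = 660:
  stratum Small: (50/660)²·(1 − 7/50)·2.8²/7 = 0.00552801
  stratum Medium: (330/660)²·(1 − 22/330)·6.6²/22 = 0.462
  stratum Large: (280/660)²·(1 − 34/280)·8.1²/34 = 0.305138
V̂(ȳ_st) = 0.772666
SE(ȳ_st) = √0.772666 = 0.879014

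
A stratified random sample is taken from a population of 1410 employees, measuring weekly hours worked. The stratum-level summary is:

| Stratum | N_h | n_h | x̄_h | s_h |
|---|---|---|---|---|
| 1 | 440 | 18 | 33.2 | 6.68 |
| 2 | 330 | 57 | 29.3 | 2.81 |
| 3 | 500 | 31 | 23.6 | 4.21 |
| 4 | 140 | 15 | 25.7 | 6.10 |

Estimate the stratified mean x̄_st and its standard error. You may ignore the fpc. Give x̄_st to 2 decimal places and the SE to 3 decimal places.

x̄_st ≈ 28.14, SE ≈ 0.588

x̄_st = Σ W_h x̄_h = (440·33.2 + 330·29.3 + 500·23.6 + 140·25.7)/1410 = 28.13830
V̂(x̄_st) = Σ W_h² s_h²/n_h, with W_h = N_h/N and N = 1410:
  stratum 1: (440/1410)²·6.68²/18 = 0.241406
  stratum 2: (330/1410)²·2.81²/57 = 0.007588
  stratum 3: (500/1410)²·4.21²/31 = 0.0718959
  stratum 4: (140/1410)²·6.10²/15 = 0.024456
V̂(x̄_st) = 0.345346
SE(x̄_st) = √0.345346 = 0.587661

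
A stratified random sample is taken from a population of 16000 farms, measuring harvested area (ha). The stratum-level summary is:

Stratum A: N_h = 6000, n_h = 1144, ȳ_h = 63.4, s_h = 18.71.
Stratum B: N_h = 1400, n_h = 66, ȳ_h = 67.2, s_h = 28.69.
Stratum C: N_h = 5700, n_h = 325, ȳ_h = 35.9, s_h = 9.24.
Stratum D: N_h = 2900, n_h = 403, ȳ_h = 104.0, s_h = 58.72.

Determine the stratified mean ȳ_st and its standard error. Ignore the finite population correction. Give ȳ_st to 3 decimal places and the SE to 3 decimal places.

ȳ_st ≈ 61.294, SE ≈ 0.673

ȳ_st = Σ W_h ȳ_h = (6000·63.4 + 1400·67.2 + 5700·35.9 + 2900·104.0)/16000 = 61.29438
V̂(ȳ_st) = Σ W_h² s_h²/n_h, with W_h = N_h/N and N = 16000:
  stratum A: (6000/16000)²·18.71²/1144 = 0.0430313
  stratum B: (1400/16000)²·28.69²/66 = 0.0954846
  stratum C: (5700/16000)²·9.24²/325 = 0.0333404
  stratum D: (2900/16000)²·58.72²/403 = 0.281076
V̂(ȳ_st) = 0.452932
SE(ȳ_st) = √0.452932 = 0.673002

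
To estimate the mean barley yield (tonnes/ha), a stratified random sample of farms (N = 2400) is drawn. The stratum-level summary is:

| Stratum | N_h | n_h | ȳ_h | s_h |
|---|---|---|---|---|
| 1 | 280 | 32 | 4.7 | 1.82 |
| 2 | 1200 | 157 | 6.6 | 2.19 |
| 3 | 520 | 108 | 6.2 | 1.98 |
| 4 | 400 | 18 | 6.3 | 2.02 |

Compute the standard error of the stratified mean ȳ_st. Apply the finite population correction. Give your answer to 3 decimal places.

V̂(ȳ_st) = Σ W_h² (1 − n_h/N_h) s_h²/n_h, with W_h = N_h/N and N = 2400:
  stratum 1: (280/2400)²·(1 − 32/280)·1.82²/32 = 0.0012479
  stratum 2: (1200/2400)²·(1 − 157/1200)·2.19²/157 = 0.00663791
  stratum 3: (520/2400)²·(1 − 108/520)·1.98²/108 = 0.00135016
  stratum 4: (400/2400)²·(1 − 18/400)·2.02²/18 = 0.00601355
V̂(ȳ_st) = 0.0152495
SE(ȳ_st) = √0.0152495 = 0.123489

SE(ȳ_st) ≈ 0.123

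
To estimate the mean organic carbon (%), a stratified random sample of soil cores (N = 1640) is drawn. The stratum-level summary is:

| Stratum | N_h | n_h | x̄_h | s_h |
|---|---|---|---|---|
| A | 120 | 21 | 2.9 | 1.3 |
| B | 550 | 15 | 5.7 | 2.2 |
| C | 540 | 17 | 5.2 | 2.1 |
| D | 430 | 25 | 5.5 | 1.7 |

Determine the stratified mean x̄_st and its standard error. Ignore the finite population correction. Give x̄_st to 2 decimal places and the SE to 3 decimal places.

x̄_st ≈ 5.28, SE ≈ 0.270

x̄_st = Σ W_h x̄_h = (120·2.9 + 550·5.7 + 540·5.2 + 430·5.5)/1640 = 5.27805
V̂(x̄_st) = Σ W_h² s_h²/n_h, with W_h = N_h/N and N = 1640:
  stratum A: (120/1640)²·1.3²/21 = 0.000430866
  stratum B: (550/1640)²·2.2²/15 = 0.0362904
  stratum C: (540/1640)²·2.1²/17 = 0.0281248
  stratum D: (430/1640)²·1.7²/25 = 0.00794707
V̂(x̄_st) = 0.0727931
SE(x̄_st) = √0.0727931 = 0.269802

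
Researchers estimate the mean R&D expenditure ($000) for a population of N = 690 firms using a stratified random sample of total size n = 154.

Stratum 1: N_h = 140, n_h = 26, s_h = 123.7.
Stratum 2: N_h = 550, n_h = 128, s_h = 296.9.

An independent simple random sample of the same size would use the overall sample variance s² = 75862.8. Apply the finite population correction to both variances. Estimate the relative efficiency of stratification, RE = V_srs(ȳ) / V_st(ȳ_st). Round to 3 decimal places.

V̂(ȳ_st) = Σ W_h² (1 − n_h/N_h) s_h²/n_h, with W_h = N_h/N and N = 690:
  stratum 1: (140/690)²·(1 − 26/140)·123.7²/26 = 19.7288
  stratum 2: (550/690)²·(1 − 128/550)·296.9²/128 = 335.728
V_st = 355.457
V_srs = (1 − 154/690)·75862.8/154 = 382.669
Relative efficiency = V_srs / V_st = 382.669/355.457 = 1.0766

RE ≈ 1.077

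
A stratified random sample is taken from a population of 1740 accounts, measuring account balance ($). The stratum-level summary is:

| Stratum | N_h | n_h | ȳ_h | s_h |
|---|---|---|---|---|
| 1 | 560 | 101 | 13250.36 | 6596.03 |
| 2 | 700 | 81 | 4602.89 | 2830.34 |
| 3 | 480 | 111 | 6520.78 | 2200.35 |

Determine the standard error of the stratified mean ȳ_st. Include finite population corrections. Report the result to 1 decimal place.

SE(ȳ_st) ≈ 230.8

V̂(ȳ_st) = Σ W_h² (1 − n_h/N_h) s_h²/n_h, with W_h = N_h/N and N = 1740:
  stratum 1: (560/1740)²·(1 − 101/560)·6596.03²/101 = 36571.8
  stratum 2: (700/1740)²·(1 − 81/700)·2830.34²/81 = 14154.1
  stratum 3: (480/1740)²·(1 − 111/480)·2200.35²/111 = 2551.7
V̂(ȳ_st) = 53277.6
SE(ȳ_st) = √53277.6 = 230.819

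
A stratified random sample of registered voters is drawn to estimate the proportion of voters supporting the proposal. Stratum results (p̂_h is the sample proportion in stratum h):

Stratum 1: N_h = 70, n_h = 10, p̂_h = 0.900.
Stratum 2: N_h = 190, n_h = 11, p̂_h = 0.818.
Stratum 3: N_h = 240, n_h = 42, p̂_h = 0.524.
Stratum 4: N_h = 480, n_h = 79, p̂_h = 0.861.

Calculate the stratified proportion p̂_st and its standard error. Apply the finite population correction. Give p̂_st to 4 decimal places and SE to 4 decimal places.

p̂_st ≈ 0.7729, SE ≈ 0.0343

N = 980; stratum weights W_h = N_h/N.
p̂_st = Σ W_h p̂_h = (70·0.900 + 190·0.818 + 240·0.524 + 480·0.861)/980 = 0.77292
V̂(p̂_st) = Σ W_h² (1 − n_h/N_h) p̂_h(1−p̂_h)/(n_h−1):
  stratum 1: (70/980)²·(1 − 10/70)·0.900·0.100/9 = 4.37318e-05
  stratum 2: (190/980)²·(1 − 11/190)·0.818·0.182/10 = 0.000527205
  stratum 3: (240/980)²·(1 − 42/240)·0.524·0.476/41 = 0.000301008
  stratum 4: (480/980)²·(1 − 79/480)·0.861·0.139/78 = 0.000307508
V̂(p̂_st) = 0.00117945; SE = √V̂ = 0.0343432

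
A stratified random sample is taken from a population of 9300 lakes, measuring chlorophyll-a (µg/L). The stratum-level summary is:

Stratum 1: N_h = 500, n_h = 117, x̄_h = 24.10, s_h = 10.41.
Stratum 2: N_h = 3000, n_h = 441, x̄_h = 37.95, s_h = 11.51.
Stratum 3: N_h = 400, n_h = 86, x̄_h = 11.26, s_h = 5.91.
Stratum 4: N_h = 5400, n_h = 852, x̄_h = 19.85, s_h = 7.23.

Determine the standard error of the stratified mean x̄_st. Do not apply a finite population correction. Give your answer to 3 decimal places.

SE(x̄_st) ≈ 0.235

V̂(x̄_st) = Σ W_h² s_h²/n_h, with W_h = N_h/N and N = 9300:
  stratum 1: (500/9300)²·10.41²/117 = 0.00267725
  stratum 2: (3000/9300)²·11.51²/441 = 0.03126
  stratum 3: (400/9300)²·5.91²/86 = 0.00075133
  stratum 4: (5400/9300)²·7.23²/852 = 0.0206851
V̂(x̄_st) = 0.0553737
SE(x̄_st) = √0.0553737 = 0.235316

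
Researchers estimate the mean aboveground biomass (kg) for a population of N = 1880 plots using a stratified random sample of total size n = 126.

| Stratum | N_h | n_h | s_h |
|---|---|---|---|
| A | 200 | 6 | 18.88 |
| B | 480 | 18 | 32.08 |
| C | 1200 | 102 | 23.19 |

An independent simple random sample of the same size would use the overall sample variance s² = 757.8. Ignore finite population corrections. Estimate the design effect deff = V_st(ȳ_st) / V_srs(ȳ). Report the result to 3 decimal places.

V̂(ȳ_st) = Σ W_h² s_h²/n_h, with W_h = N_h/N and N = 1880:
  stratum A: (200/1880)²·18.88²/6 = 0.672352
  stratum B: (480/1880)²·32.08²/18 = 3.72703
  stratum C: (1200/1880)²·23.19²/102 = 2.14807
V_st = 6.54745
V_srs = s²/n = 757.8/126 = 6.01429
deff = V_st / V_srs = 6.54745/6.01429 = 1.0886

deff ≈ 1.089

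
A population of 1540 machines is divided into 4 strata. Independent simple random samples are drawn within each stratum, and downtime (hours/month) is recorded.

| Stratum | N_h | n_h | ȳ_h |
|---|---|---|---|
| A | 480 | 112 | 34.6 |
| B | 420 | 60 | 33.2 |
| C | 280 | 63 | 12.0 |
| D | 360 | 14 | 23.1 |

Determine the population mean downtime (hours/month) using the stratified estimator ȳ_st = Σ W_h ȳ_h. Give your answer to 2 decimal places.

N = Σ N_h = 1540. Stratum weights W_h = N_h/N.
ȳ_st = (480·34.6 + 420·33.2 + 280·12.0 + 360·23.1) / 1540 = 27.4208

ȳ_st ≈ 27.42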